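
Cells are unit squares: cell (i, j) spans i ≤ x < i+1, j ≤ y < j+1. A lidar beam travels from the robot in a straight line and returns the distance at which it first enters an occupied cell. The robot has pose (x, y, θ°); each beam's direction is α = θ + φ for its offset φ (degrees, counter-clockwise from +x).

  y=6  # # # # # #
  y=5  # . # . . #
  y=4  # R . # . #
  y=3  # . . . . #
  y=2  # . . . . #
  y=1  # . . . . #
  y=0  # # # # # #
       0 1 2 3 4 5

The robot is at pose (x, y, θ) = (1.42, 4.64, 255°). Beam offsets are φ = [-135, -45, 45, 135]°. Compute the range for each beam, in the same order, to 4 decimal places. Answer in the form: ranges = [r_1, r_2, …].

beam 1: φ=-135°, α=120°
  dir = (cos 120°, sin 120°) = (-0.5000, 0.8660); from cell (1,4)
  next x-line at t=0.8400, next y-line at t=0.4157; Δt_x=2.0000, Δt_y=1.1547
    y: enter (1,5) at t=0.4157
    x: enter (0,5) at t=0.8400 ← occupied
  → r_1 = 0.8400
beam 2: φ=-45°, α=210°
  dir = (cos 210°, sin 210°) = (-0.8660, -0.5000); from cell (1,4)
  next x-line at t=0.4850, next y-line at t=1.2800; Δt_x=1.1547, Δt_y=2.0000
    x: enter (0,4) at t=0.4850 ← occupied
  → r_2 = 0.4850
beam 3: φ=45°, α=300°
  dir = (cos 300°, sin 300°) = (0.5000, -0.8660); from cell (1,4)
  next x-line at t=1.1600, next y-line at t=0.7390; Δt_x=2.0000, Δt_y=1.1547
    y: enter (1,3) at t=0.7390
    x: enter (2,3) at t=1.1600
    y: enter (2,2) at t=1.8937
    y: enter (2,1) at t=3.0484
    x: enter (3,1) at t=3.1600
    y: enter (3,0) at t=4.2031 ← occupied
  → r_3 = 4.2031
beam 4: φ=135°, α=30°
  dir = (cos 30°, sin 30°) = (0.8660, 0.5000); from cell (1,4)
  next x-line at t=0.6697, next y-line at t=0.7200; Δt_x=1.1547, Δt_y=2.0000
    x: enter (2,4) at t=0.6697
    y: enter (2,5) at t=0.7200 ← occupied
  → r_4 = 0.7200

ranges = [0.8400, 0.4850, 4.2031, 0.7200]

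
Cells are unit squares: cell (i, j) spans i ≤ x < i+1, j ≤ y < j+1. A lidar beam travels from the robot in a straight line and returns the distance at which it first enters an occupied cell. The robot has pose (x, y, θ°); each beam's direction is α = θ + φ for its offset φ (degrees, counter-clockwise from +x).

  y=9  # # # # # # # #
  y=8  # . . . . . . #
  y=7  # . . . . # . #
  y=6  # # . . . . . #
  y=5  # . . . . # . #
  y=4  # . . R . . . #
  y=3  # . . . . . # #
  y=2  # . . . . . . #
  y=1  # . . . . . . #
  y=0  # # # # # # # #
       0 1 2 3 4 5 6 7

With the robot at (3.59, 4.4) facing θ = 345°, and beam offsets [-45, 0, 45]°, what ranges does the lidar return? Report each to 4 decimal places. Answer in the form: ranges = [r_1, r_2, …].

ranges = [3.9260, 2.4950, 1.6281]

beam 1: φ=-45°, α=300°
  direction (0.5000, -0.8660); cell (3,4); t to first gridline: x 0.8200, y 0.4619 (then +2.0000 / +1.1547)
    (3,3) via y @ 0.4619
    (4,3) via x @ 0.8200
    (4,2) via y @ 1.6166
    (4,1) via y @ 2.7713
    (5,1) via x @ 2.8200
    (5,0) via y @ 3.9260  # hit
  → r_1 = 3.9260
beam 2: φ=0°, α=345°
  direction (0.9659, -0.2588); cell (3,4); t to first gridline: x 0.4245, y 1.5455 (then +1.0353 / +3.8637)
    (4,4) via x @ 0.4245
    (5,4) via x @ 1.4597
    (5,3) via y @ 1.5455
    (6,3) via x @ 2.4950  # hit
  → r_2 = 2.4950
beam 3: φ=45°, α=30°
  direction (0.8660, 0.5000); cell (3,4); t to first gridline: x 0.4734, y 1.2000 (then +1.1547 / +2.0000)
    (4,4) via x @ 0.4734
    (4,5) via y @ 1.2000
    (5,5) via x @ 1.6281  # hit
  → r_3 = 1.6281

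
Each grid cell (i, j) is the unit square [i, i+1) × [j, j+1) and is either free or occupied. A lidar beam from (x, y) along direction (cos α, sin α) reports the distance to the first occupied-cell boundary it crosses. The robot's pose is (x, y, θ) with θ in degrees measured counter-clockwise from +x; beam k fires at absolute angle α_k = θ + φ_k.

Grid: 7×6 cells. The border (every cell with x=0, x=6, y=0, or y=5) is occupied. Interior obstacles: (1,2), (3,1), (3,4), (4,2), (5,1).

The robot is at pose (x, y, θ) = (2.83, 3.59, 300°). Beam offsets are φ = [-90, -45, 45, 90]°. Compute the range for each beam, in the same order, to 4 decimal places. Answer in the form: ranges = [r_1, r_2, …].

beam 1: φ=-90°, α=210°
  cosα=-0.8660 sinα=-0.5000 | (2,3) | tMaxX 0.9584 tMaxY 1.1800 | tΔX 1.1547 tΔY 2.0000
    t=0.9584 [x] (1,3)
    t=1.1800 [y] (1,2) — stop
  → r_1 = 1.1800
beam 2: φ=-45°, α=255°
  cosα=-0.2588 sinα=-0.9659 | (2,3) | tMaxX 3.2069 tMaxY 0.6108 | tΔX 3.8637 tΔY 1.0353
    t=0.6108 [y] (2,2)
    t=1.6461 [y] (2,1)
    t=2.6814 [y] (2,0) — stop
  → r_2 = 2.6814
beam 3: φ=45°, α=345°
  cosα=0.9659 sinα=-0.2588 | (2,3) | tMaxX 0.1760 tMaxY 2.2796 | tΔX 1.0353 tΔY 3.8637
    t=0.1760 [x] (3,3)
    t=1.2113 [x] (4,3)
    t=2.2465 [x] (5,3)
    t=2.2796 [y] (5,2)
    t=3.2818 [x] (6,2) — stop
  → r_3 = 3.2818
beam 4: φ=90°, α=30°
  cosα=0.8660 sinα=0.5000 | (2,3) | tMaxX 0.1963 tMaxY 0.8200 | tΔX 1.1547 tΔY 2.0000
    t=0.1963 [x] (3,3)
    t=0.8200 [y] (3,4) — stop
  → r_4 = 0.8200

ranges = [1.1800, 2.6814, 3.2818, 0.8200]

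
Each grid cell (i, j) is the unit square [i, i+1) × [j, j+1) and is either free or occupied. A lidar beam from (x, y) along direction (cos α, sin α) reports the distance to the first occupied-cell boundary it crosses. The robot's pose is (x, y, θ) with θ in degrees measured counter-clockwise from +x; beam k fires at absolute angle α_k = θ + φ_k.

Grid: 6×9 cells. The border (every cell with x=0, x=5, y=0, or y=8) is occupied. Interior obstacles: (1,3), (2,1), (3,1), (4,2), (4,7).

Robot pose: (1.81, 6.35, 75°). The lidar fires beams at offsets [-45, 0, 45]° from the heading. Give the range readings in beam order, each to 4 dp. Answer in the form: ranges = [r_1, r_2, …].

ranges = [2.5288, 1.7082, 1.6200]

beam 1: φ=-45°, α=30°
  dir = (cos 30°, sin 30°) = (0.8660, 0.5000); from cell (1,6)
  next x-line at t=0.2194, next y-line at t=1.3000; Δt_x=1.1547, Δt_y=2.0000
    x: enter (2,6) at t=0.2194
    y: enter (2,7) at t=1.3000
    x: enter (3,7) at t=1.3741
    x: enter (4,7) at t=2.5288 ← occupied
  → r_1 = 2.5288
beam 2: φ=0°, α=75°
  dir = (cos 75°, sin 75°) = (0.2588, 0.9659); from cell (1,6)
  next x-line at t=0.7341, next y-line at t=0.6729; Δt_x=3.8637, Δt_y=1.0353
    y: enter (1,7) at t=0.6729
    x: enter (2,7) at t=0.7341
    y: enter (2,8) at t=1.7082 ← occupied
  → r_2 = 1.7082
beam 3: φ=45°, α=120°
  dir = (cos 120°, sin 120°) = (-0.5000, 0.8660); from cell (1,6)
  next x-line at t=1.6200, next y-line at t=0.7506; Δt_x=2.0000, Δt_y=1.1547
    y: enter (1,7) at t=0.7506
    x: enter (0,7) at t=1.6200 ← occupied
  → r_3 = 1.6200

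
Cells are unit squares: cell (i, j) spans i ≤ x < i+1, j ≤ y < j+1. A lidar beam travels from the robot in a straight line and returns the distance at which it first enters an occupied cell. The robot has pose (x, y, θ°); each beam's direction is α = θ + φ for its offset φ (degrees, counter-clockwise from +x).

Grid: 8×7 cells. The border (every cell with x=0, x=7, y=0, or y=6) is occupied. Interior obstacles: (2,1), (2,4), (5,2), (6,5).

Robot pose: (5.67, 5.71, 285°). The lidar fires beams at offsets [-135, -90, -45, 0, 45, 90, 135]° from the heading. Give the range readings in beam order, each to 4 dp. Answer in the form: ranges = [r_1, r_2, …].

beam 1: φ=-135°, α=150°
  dir = (cos 150°, sin 150°) = (-0.8660, 0.5000); from cell (5,5)
  next x-line at t=0.7736, next y-line at t=0.5800; Δt_x=1.1547, Δt_y=2.0000
    y: enter (5,6) at t=0.5800 ← occupied
  → r_1 = 0.5800
beam 2: φ=-90°, α=195°
  dir = (cos 195°, sin 195°) = (-0.9659, -0.2588); from cell (5,5)
  next x-line at t=0.6936, next y-line at t=2.7432; Δt_x=1.0353, Δt_y=3.8637
    x: enter (4,5) at t=0.6936
    x: enter (3,5) at t=1.7289
    y: enter (3,4) at t=2.7432
    x: enter (2,4) at t=2.7642 ← occupied
  → r_2 = 2.7642
beam 3: φ=-45°, α=240°
  dir = (cos 240°, sin 240°) = (-0.5000, -0.8660); from cell (5,5)
  next x-line at t=1.3400, next y-line at t=0.8198; Δt_x=2.0000, Δt_y=1.1547
    y: enter (5,4) at t=0.8198
    x: enter (4,4) at t=1.3400
    y: enter (4,3) at t=1.9745
    y: enter (4,2) at t=3.1292
    x: enter (3,2) at t=3.3400
    y: enter (3,1) at t=4.2839
    x: enter (2,1) at t=5.3400 ← occupied
  → r_3 = 5.3400
beam 4: φ=0°, α=285°
  dir = (cos 285°, sin 285°) = (0.2588, -0.9659); from cell (5,5)
  next x-line at t=1.2750, next y-line at t=0.7350; Δt_x=3.8637, Δt_y=1.0353
    y: enter (5,4) at t=0.7350
    x: enter (6,4) at t=1.2750
    y: enter (6,3) at t=1.7703
    y: enter (6,2) at t=2.8056
    y: enter (6,1) at t=3.8409
    y: enter (6,0) at t=4.8762 ← occupied
  → r_4 = 4.8762
beam 5: φ=45°, α=330°
  dir = (cos 330°, sin 330°) = (0.8660, -0.5000); from cell (5,5)
  next x-line at t=0.3811, next y-line at t=1.4200; Δt_x=1.1547, Δt_y=2.0000
    x: enter (6,5) at t=0.3811 ← occupied
  → r_5 = 0.3811
beam 6: φ=90°, α=15°
  dir = (cos 15°, sin 15°) = (0.9659, 0.2588); from cell (5,5)
  next x-line at t=0.3416, next y-line at t=1.1205; Δt_x=1.0353, Δt_y=3.8637
    x: enter (6,5) at t=0.3416 ← occupied
  → r_6 = 0.3416
beam 7: φ=135°, α=60°
  dir = (cos 60°, sin 60°) = (0.5000, 0.8660); from cell (5,5)
  next x-line at t=0.6600, next y-line at t=0.3349; Δt_x=2.0000, Δt_y=1.1547
    y: enter (5,6) at t=0.3349 ← occupied
  → r_7 = 0.3349

ranges = [0.5800, 2.7642, 5.3400, 4.8762, 0.3811, 0.3416, 0.3349]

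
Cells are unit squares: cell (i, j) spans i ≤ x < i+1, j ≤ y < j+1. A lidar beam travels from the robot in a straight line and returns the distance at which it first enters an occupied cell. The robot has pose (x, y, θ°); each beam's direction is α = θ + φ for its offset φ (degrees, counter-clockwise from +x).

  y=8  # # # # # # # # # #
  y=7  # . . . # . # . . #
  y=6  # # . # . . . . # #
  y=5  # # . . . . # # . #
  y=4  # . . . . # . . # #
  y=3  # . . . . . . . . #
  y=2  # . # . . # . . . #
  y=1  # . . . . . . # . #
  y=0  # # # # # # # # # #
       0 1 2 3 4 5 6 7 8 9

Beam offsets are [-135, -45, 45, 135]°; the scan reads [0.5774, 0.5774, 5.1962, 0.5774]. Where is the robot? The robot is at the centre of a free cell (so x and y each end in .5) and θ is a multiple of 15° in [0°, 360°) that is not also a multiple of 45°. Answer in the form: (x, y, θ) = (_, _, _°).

Candidates: 43 free-cell centres × 16 headings = 688 poses. Raycast each; keep the one whose scan matches to 4 dp.
  (8.5, 1.5, 330°): beam 1 = 0.5176 ≠ 0.5774 ✗
  (3.5, 3.5, 345°): beam 1 = 1.0000 ≠ 0.5774 ✗
  (6.5, 1.5, 60°): beam 1 = 0.5176 ≠ 0.5774 ✗
  (3.5, 2.5, 345°): beam 2 = 1.7321 ≠ 0.5774 ✗
  (6.5, 2.5, 60°): beam 1 = 1.5529 ≠ 0.5774 ✗
  …
  (5.5, 7.5, 195°): r_1=0.5774, r_2=0.5774, r_3=5.1962, r_4=0.5774 — all match ✓
Only this pose fits every beam.

(x, y, θ) = (5.5, 7.5, 195°)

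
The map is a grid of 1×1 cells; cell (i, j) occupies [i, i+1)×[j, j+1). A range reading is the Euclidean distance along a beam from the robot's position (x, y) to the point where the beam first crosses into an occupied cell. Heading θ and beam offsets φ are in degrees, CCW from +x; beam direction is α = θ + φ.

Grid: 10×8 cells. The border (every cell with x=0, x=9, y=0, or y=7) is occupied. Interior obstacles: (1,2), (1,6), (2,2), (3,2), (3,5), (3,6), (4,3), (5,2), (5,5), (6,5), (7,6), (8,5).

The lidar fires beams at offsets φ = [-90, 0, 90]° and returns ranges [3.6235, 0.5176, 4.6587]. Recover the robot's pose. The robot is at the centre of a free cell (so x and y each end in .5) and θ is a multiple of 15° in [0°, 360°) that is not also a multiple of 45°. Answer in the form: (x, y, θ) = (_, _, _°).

(x, y, θ) = (4.5, 4.5, 255°)

Enumerate (i+0.5, j+0.5, θ) over the 36 free cells and 16 admissible headings. For each, cast all 3 beams and compare to the given ranges.
  (1.5, 1.5, 120°): beam 1 = 1.0000 ≠ 3.6235 ✗
  (6.5, 2.5, 105°): beam 1 = 2.5882 ≠ 3.6235 ✗
  (4.5, 6.5, 150°): beam 1 = 0.5774 ≠ 3.6235 ✗
  …
  (4.5, 4.5, 255°): r_1=3.6235, r_2=0.5176, r_3=4.6587 — all match ✓
No second candidate reproduces the full scan.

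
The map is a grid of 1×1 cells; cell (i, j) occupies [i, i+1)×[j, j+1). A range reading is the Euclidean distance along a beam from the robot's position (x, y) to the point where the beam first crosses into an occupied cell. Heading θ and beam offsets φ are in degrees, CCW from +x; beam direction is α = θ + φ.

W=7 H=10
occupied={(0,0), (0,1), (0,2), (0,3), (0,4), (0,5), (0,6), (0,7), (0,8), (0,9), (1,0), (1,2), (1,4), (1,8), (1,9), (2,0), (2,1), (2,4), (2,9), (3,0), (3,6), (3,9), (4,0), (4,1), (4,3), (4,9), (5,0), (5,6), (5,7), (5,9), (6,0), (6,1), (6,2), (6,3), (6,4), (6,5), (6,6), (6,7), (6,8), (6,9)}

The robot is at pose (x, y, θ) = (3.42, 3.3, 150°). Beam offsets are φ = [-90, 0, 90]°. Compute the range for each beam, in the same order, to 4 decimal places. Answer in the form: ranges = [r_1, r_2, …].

beam 1: φ=-90°, α=60°
  cosα=0.5000 sinα=0.8660 | (3,3) | tMaxX 1.1600 tMaxY 0.8083 | tΔX 2.0000 tΔY 1.1547
    t=0.8083 [y] (3,4)
    t=1.1600 [x] (4,4)
    t=1.9630 [y] (4,5)
    t=3.1177 [y] (4,6)
    t=3.1600 [x] (5,6) — stop
  → r_1 = 3.1600
beam 2: φ=0°, α=150°
  cosα=-0.8660 sinα=0.5000 | (3,3) | tMaxX 0.4850 tMaxY 1.4000 | tΔX 1.1547 tΔY 2.0000
    t=0.4850 [x] (2,3)
    t=1.4000 [y] (2,4) — stop
  → r_2 = 1.4000
beam 3: φ=90°, α=240°
  cosα=-0.5000 sinα=-0.8660 | (3,3) | tMaxX 0.8400 tMaxY 0.3464 | tΔX 2.0000 tΔY 1.1547
    t=0.3464 [y] (3,2)
    t=0.8400 [x] (2,2)
    t=1.5011 [y] (2,1) — stop
  → r_3 = 1.5011

ranges = [3.1600, 1.4000, 1.5011]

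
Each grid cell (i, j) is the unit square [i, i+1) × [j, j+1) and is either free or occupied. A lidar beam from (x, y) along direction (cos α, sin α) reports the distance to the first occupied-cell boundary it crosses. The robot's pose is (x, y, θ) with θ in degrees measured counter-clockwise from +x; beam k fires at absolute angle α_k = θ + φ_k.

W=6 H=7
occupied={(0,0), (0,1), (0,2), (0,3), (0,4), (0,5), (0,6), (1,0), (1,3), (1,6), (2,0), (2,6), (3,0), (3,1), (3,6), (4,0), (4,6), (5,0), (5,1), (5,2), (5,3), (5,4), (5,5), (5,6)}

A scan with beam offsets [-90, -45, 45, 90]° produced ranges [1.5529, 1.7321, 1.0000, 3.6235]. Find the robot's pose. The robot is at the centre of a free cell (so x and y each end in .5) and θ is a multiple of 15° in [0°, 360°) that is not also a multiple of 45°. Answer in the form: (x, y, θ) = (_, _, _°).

(x, y, θ) = (2.5, 4.5, 165°)

Enumerate (i+0.5, j+0.5, θ) over the 18 free cells and 16 admissible headings. For each, cast all 4 beams and compare to the given ranges.
  (4.5, 3.5, 345°): beam 1 = 1.9319 ≠ 1.5529 ✗
  (2.5, 3.5, 330°): beam 1 = 2.8868 ≠ 1.5529 ✗
  (4.5, 5.5, 195°): beam 1 = 0.5176 ≠ 1.5529 ✗
  …
  (2.5, 4.5, 165°): r_1=1.5529, r_2=1.7321, r_3=1.0000, r_4=3.6235 — all match ✓
Unique over the lattice → pose = (2.5, 4.5, 165°).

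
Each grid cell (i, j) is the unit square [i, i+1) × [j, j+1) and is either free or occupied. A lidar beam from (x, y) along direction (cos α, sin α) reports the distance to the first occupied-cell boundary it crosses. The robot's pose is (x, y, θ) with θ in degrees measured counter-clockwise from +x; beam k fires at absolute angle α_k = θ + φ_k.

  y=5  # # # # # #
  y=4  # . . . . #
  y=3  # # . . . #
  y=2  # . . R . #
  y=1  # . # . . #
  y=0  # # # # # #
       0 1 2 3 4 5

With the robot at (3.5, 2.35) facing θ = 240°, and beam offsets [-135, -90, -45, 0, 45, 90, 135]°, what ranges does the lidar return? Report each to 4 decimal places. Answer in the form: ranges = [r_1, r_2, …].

ranges = [2.7435, 1.7321, 1.3523, 1.0000, 1.3976, 1.7321, 1.5529]

beam 1: φ=-135°, α=105°
  dir = (cos 105°, sin 105°) = (-0.2588, 0.9659); from cell (3,2)
  next x-line at t=1.9319, next y-line at t=0.6729; Δt_x=3.8637, Δt_y=1.0353
    y: enter (3,3) at t=0.6729
    y: enter (3,4) at t=1.7082
    x: enter (2,4) at t=1.9319
    y: enter (2,5) at t=2.7435 ← occupied
  → r_1 = 2.7435
beam 2: φ=-90°, α=150°
  dir = (cos 150°, sin 150°) = (-0.8660, 0.5000); from cell (3,2)
  next x-line at t=0.5774, next y-line at t=1.3000; Δt_x=1.1547, Δt_y=2.0000
    x: enter (2,2) at t=0.5774
    y: enter (2,3) at t=1.3000
    x: enter (1,3) at t=1.7321 ← occupied
  → r_2 = 1.7321
beam 3: φ=-45°, α=195°
  dir = (cos 195°, sin 195°) = (-0.9659, -0.2588); from cell (3,2)
  next x-line at t=0.5176, next y-line at t=1.3523; Δt_x=1.0353, Δt_y=3.8637
    x: enter (2,2) at t=0.5176
    y: enter (2,1) at t=1.3523 ← occupied
  → r_3 = 1.3523
beam 4: φ=0°, α=240°
  dir = (cos 240°, sin 240°) = (-0.5000, -0.8660); from cell (3,2)
  next x-line at t=1.0000, next y-line at t=0.4041; Δt_x=2.0000, Δt_y=1.1547
    y: enter (3,1) at t=0.4041
    x: enter (2,1) at t=1.0000 ← occupied
  → r_4 = 1.0000
beam 5: φ=45°, α=285°
  dir = (cos 285°, sin 285°) = (0.2588, -0.9659); from cell (3,2)
  next x-line at t=1.9319, next y-line at t=0.3623; Δt_x=3.8637, Δt_y=1.0353
    y: enter (3,1) at t=0.3623
    y: enter (3,0) at t=1.3976 ← occupied
  → r_5 = 1.3976
beam 6: φ=90°, α=330°
  dir = (cos 330°, sin 330°) = (0.8660, -0.5000); from cell (3,2)
  next x-line at t=0.5774, next y-line at t=0.7000; Δt_x=1.1547, Δt_y=2.0000
    x: enter (4,2) at t=0.5774
    y: enter (4,1) at t=0.7000
    x: enter (5,1) at t=1.7321 ← occupied
  → r_6 = 1.7321
beam 7: φ=135°, α=15°
  dir = (cos 15°, sin 15°) = (0.9659, 0.2588); from cell (3,2)
  next x-line at t=0.5176, next y-line at t=2.5114; Δt_x=1.0353, Δt_y=3.8637
    x: enter (4,2) at t=0.5176
    x: enter (5,2) at t=1.5529 ← occupied
  → r_7 = 1.5529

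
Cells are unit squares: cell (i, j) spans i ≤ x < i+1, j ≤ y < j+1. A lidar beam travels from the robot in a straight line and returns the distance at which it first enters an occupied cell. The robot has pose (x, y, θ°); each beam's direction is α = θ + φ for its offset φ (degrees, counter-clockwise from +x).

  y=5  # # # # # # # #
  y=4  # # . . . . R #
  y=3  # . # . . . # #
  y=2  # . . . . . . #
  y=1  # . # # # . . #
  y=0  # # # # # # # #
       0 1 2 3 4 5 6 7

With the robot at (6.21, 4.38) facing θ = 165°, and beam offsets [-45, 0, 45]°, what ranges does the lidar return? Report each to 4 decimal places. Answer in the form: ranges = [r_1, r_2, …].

beam 1: φ=-45°, α=120°
  d=(-0.5000,0.8660)  start (6,4)  tX=0.4200 tY=0.7159  stride 1/|dx|=2.0000 1/|dy|=1.1547
    cross x-line → (5,4), t=0.4200
    cross y-line → (5,5), t=0.7159 (wall)
  → r_1 = 0.7159
beam 2: φ=0°, α=165°
  d=(-0.9659,0.2588)  start (6,4)  tX=0.2174 tY=2.3955  stride 1/|dx|=1.0353 1/|dy|=3.8637
    cross x-line → (5,4), t=0.2174
    cross x-line → (4,4), t=1.2527
    cross x-line → (3,4), t=2.2880
    cross y-line → (3,5), t=2.3955 (wall)
  → r_2 = 2.3955
beam 3: φ=45°, α=210°
  d=(-0.8660,-0.5000)  start (6,4)  tX=0.2425 tY=0.7600  stride 1/|dx|=1.1547 1/|dy|=2.0000
    cross x-line → (5,4), t=0.2425
    cross y-line → (5,3), t=0.7600
    cross x-line → (4,3), t=1.3972
    cross x-line → (3,3), t=2.5519
    cross y-line → (3,2), t=2.7600
    cross x-line → (2,2), t=3.7066
    cross y-line → (2,1), t=4.7600 (wall)
  → r_3 = 4.7600

ranges = [0.7159, 2.3955, 4.7600]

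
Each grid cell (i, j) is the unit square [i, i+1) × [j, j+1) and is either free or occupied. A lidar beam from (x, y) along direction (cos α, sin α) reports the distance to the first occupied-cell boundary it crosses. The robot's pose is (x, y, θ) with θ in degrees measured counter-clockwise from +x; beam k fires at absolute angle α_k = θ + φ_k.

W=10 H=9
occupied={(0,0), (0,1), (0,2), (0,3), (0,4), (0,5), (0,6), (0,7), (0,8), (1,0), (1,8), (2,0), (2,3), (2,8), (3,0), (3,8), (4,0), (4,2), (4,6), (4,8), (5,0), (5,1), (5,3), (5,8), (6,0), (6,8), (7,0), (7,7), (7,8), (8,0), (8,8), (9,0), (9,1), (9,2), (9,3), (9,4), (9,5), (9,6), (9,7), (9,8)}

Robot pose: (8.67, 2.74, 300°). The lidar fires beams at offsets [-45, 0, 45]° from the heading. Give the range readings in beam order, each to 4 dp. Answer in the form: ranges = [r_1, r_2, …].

beam 1: φ=-45°, α=255°
  dir = (cos 255°, sin 255°) = (-0.2588, -0.9659); from cell (8,2)
  next x-line at t=2.5887, next y-line at t=0.7661; Δt_x=3.8637, Δt_y=1.0353
    y: enter (8,1) at t=0.7661
    y: enter (8,0) at t=1.8014 ← occupied
  → r_1 = 1.8014
beam 2: φ=0°, α=300°
  dir = (cos 300°, sin 300°) = (0.5000, -0.8660); from cell (8,2)
  next x-line at t=0.6600, next y-line at t=0.8545; Δt_x=2.0000, Δt_y=1.1547
    x: enter (9,2) at t=0.6600 ← occupied
  → r_2 = 0.6600
beam 3: φ=45°, α=345°
  dir = (cos 345°, sin 345°) = (0.9659, -0.2588); from cell (8,2)
  next x-line at t=0.3416, next y-line at t=2.8591; Δt_x=1.0353, Δt_y=3.8637
    x: enter (9,2) at t=0.3416 ← occupied
  → r_3 = 0.3416

ranges = [1.8014, 0.6600, 0.3416]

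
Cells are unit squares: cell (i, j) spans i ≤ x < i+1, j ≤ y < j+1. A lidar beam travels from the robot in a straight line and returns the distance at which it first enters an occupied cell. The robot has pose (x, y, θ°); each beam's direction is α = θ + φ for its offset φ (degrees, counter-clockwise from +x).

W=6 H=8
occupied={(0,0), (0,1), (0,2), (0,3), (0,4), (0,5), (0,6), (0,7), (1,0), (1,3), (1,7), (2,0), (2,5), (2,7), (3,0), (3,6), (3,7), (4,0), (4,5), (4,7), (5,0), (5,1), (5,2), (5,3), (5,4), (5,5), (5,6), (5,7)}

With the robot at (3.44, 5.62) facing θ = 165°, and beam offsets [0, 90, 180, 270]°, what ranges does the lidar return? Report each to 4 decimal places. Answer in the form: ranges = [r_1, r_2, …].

beam 1: φ=0°, α=165°
  dir = (cos 165°, sin 165°) = (-0.9659, 0.2588); from cell (3,5)
  next x-line at t=0.4555, next y-line at t=1.4682; Δt_x=1.0353, Δt_y=3.8637
    x: enter (2,5) at t=0.4555 ← occupied
  → r_1 = 0.4555
beam 2: φ=90°, α=255°
  dir = (cos 255°, sin 255°) = (-0.2588, -0.9659); from cell (3,5)
  next x-line at t=1.7000, next y-line at t=0.6419; Δt_x=3.8637, Δt_y=1.0353
    y: enter (3,4) at t=0.6419
    y: enter (3,3) at t=1.6771
    x: enter (2,3) at t=1.7000
    y: enter (2,2) at t=2.7124
    y: enter (2,1) at t=3.7477
    y: enter (2,0) at t=4.7830 ← occupied
  → r_2 = 4.7830
beam 3: φ=180°, α=345°
  dir = (cos 345°, sin 345°) = (0.9659, -0.2588); from cell (3,5)
  next x-line at t=0.5798, next y-line at t=2.3955; Δt_x=1.0353, Δt_y=3.8637
    x: enter (4,5) at t=0.5798 ← occupied
  → r_3 = 0.5798
beam 4: φ=270°, α=75°
  dir = (cos 75°, sin 75°) = (0.2588, 0.9659); from cell (3,5)
  next x-line at t=2.1637, next y-line at t=0.3934; Δt_x=3.8637, Δt_y=1.0353
    y: enter (3,6) at t=0.3934 ← occupied
  → r_4 = 0.3934

ranges = [0.4555, 4.7830, 0.5798, 0.3934]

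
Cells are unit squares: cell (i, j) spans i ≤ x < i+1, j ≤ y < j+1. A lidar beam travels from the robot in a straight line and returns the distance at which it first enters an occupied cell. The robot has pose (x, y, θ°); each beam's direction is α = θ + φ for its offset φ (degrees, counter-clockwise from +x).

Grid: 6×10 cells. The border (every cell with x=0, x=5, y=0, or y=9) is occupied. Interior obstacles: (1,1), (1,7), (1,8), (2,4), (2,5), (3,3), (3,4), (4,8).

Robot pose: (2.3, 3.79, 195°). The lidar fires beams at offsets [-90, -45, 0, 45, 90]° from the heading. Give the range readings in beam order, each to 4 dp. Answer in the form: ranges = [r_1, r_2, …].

beam 1: φ=-90°, α=105°
  dir = (cos 105°, sin 105°) = (-0.2588, 0.9659); from cell (2,3)
  next x-line at t=1.1591, next y-line at t=0.2174; Δt_x=3.8637, Δt_y=1.0353
    y: enter (2,4) at t=0.2174 ← occupied
  → r_1 = 0.2174
beam 2: φ=-45°, α=150°
  dir = (cos 150°, sin 150°) = (-0.8660, 0.5000); from cell (2,3)
  next x-line at t=0.3464, next y-line at t=0.4200; Δt_x=1.1547, Δt_y=2.0000
    x: enter (1,3) at t=0.3464
    y: enter (1,4) at t=0.4200
    x: enter (0,4) at t=1.5011 ← occupied
  → r_2 = 1.5011
beam 3: φ=0°, α=195°
  dir = (cos 195°, sin 195°) = (-0.9659, -0.2588); from cell (2,3)
  next x-line at t=0.3106, next y-line at t=3.0523; Δt_x=1.0353, Δt_y=3.8637
    x: enter (1,3) at t=0.3106
    x: enter (0,3) at t=1.3459 ← occupied
  → r_3 = 1.3459
beam 4: φ=45°, α=240°
  dir = (cos 240°, sin 240°) = (-0.5000, -0.8660); from cell (2,3)
  next x-line at t=0.6000, next y-line at t=0.9122; Δt_x=2.0000, Δt_y=1.1547
    x: enter (1,3) at t=0.6000
    y: enter (1,2) at t=0.9122
    y: enter (1,1) at t=2.0669 ← occupied
  → r_4 = 2.0669
beam 5: φ=90°, α=285°
  dir = (cos 285°, sin 285°) = (0.2588, -0.9659); from cell (2,3)
  next x-line at t=2.7046, next y-line at t=0.8179; Δt_x=3.8637, Δt_y=1.0353
    y: enter (2,2) at t=0.8179
    y: enter (2,1) at t=1.8531
    x: enter (3,1) at t=2.7046
    y: enter (3,0) at t=2.8884 ← occupied
  → r_5 = 2.8884

ranges = [0.2174, 1.5011, 1.3459, 2.0669, 2.8884]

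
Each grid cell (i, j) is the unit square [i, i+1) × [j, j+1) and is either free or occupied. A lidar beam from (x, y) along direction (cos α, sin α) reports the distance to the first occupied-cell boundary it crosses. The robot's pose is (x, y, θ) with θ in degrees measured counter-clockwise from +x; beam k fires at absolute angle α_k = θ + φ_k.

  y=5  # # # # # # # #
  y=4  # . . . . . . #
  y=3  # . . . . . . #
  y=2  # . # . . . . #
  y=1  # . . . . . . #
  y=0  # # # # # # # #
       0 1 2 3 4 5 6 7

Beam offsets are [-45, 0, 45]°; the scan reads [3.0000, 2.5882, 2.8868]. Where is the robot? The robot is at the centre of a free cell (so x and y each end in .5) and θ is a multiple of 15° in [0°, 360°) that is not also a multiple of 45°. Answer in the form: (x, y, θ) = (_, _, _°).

(x, y, θ) = (5.5, 3.5, 195°)

Candidates: 23 free-cell centres × 16 headings = 368 poses. Raycast each; keep the one whose scan matches to 4 dp.
  (4.5, 4.5, 120°): beam 1 = 0.5176 ≠ 3.0000 ✗
  (3.5, 4.5, 15°): beam 1 = 4.0415 ≠ 3.0000 ✗
  (1.5, 1.5, 120°): beam 1 = 3.6235 ≠ 3.0000 ✗
  …
  (5.5, 3.5, 195°): r_1=3.0000, r_2=2.5882, r_3=2.8868 — all match ✓
Only this pose fits every beam.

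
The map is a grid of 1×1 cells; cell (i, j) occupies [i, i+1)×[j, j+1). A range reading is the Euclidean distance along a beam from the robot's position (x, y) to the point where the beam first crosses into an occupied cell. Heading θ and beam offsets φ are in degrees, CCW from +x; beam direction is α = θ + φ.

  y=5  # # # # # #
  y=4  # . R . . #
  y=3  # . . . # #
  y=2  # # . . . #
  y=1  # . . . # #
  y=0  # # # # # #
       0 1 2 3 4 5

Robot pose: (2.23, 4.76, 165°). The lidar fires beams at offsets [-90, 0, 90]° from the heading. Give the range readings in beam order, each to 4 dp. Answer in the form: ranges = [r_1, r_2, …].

ranges = [0.2485, 0.9273, 1.8221]

beam 1: φ=-90°, α=75°
  dir = (cos 75°, sin 75°) = (0.2588, 0.9659); from cell (2,4)
  next x-line at t=2.9751, next y-line at t=0.2485; Δt_x=3.8637, Δt_y=1.0353
    y: enter (2,5) at t=0.2485 ← occupied
  → r_1 = 0.2485
beam 2: φ=0°, α=165°
  dir = (cos 165°, sin 165°) = (-0.9659, 0.2588); from cell (2,4)
  next x-line at t=0.2381, next y-line at t=0.9273; Δt_x=1.0353, Δt_y=3.8637
    x: enter (1,4) at t=0.2381
    y: enter (1,5) at t=0.9273 ← occupied
  → r_2 = 0.9273
beam 3: φ=90°, α=255°
  dir = (cos 255°, sin 255°) = (-0.2588, -0.9659); from cell (2,4)
  next x-line at t=0.8887, next y-line at t=0.7868; Δt_x=3.8637, Δt_y=1.0353
    y: enter (2,3) at t=0.7868
    x: enter (1,3) at t=0.8887
    y: enter (1,2) at t=1.8221 ← occupied
  → r_3 = 1.8221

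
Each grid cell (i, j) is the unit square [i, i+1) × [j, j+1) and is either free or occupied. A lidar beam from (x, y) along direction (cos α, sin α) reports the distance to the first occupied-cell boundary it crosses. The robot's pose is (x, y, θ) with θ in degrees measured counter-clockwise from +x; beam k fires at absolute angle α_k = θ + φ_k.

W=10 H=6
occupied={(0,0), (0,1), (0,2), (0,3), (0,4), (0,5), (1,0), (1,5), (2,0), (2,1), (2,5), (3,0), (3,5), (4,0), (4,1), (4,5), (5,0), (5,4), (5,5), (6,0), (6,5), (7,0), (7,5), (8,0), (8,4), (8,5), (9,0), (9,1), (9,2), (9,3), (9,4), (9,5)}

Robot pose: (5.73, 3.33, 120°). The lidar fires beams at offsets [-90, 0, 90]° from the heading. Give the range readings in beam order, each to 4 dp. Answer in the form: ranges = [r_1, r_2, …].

ranges = [2.6212, 0.7736, 3.1523]

beam 1: φ=-90°, α=30°
  cosα=0.8660 sinα=0.5000 | (5,3) | tMaxX 0.3118 tMaxY 1.3400 | tΔX 1.1547 tΔY 2.0000
    t=0.3118 [x] (6,3)
    t=1.3400 [y] (6,4)
    t=1.4665 [x] (7,4)
    t=2.6212 [x] (8,4) — stop
  → r_1 = 2.6212
beam 2: φ=0°, α=120°
  cosα=-0.5000 sinα=0.8660 | (5,3) | tMaxX 1.4600 tMaxY 0.7736 | tΔX 2.0000 tΔY 1.1547
    t=0.7736 [y] (5,4) — stop
  → r_2 = 0.7736
beam 3: φ=90°, α=210°
  cosα=-0.8660 sinα=-0.5000 | (5,3) | tMaxX 0.8429 tMaxY 0.6600 | tΔX 1.1547 tΔY 2.0000
    t=0.6600 [y] (5,2)
    t=0.8429 [x] (4,2)
    t=1.9976 [x] (3,2)
    t=2.6600 [y] (3,1)
    t=3.1523 [x] (2,1) — stop
  → r_3 = 3.1523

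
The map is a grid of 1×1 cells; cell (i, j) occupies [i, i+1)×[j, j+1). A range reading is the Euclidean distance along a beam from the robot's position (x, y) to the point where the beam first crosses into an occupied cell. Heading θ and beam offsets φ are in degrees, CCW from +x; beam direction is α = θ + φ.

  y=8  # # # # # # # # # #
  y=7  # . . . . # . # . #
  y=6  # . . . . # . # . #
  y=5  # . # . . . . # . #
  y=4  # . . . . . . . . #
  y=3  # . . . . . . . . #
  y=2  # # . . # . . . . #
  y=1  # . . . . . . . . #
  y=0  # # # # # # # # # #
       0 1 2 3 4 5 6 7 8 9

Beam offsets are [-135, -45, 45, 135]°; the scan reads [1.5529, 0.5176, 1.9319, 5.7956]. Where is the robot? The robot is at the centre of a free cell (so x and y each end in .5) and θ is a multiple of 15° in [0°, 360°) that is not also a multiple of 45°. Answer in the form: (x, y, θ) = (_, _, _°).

Enumerate (i+0.5, j+0.5, θ) over the 48 free cells and 16 admissible headings. For each, cast all 4 beams and compare to the given ranges.
  (4.5, 6.5, 15°): beam 1 = 5.0000 ≠ 1.5529 ✗
  (3.5, 1.5, 15°): beam 1 = 0.5774 ≠ 1.5529 ✗
  (7.5, 4.5, 15°): beam 1 = 4.0415 ≠ 1.5529 ✗
  (8.5, 3.5, 165°): beam 1 = 0.5774 ≠ 1.5529 ✗
  …
  (2.5, 1.5, 330°): r_1=1.5529, r_2=0.5176, r_3=1.9319, r_4=5.7956 — all match ✓
Unique over the lattice → pose = (2.5, 1.5, 330°).

(x, y, θ) = (2.5, 1.5, 330°)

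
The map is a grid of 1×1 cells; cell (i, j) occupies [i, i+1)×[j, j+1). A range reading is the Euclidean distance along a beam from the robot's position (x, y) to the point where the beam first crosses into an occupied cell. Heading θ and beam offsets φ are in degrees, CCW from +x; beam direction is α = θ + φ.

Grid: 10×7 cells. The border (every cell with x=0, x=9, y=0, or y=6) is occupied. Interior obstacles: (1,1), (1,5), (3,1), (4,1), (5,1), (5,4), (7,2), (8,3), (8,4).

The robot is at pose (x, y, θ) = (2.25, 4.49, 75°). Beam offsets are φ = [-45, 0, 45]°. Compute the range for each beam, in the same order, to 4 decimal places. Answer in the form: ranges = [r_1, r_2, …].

ranges = [3.0200, 1.5633, 0.5889]

beam 1: φ=-45°, α=30°
  dir = (cos 30°, sin 30°) = (0.8660, 0.5000); from cell (2,4)
  next x-line at t=0.8660, next y-line at t=1.0200; Δt_x=1.1547, Δt_y=2.0000
    x: enter (3,4) at t=0.8660
    y: enter (3,5) at t=1.0200
    x: enter (4,5) at t=2.0207
    y: enter (4,6) at t=3.0200 ← occupied
  → r_1 = 3.0200
beam 2: φ=0°, α=75°
  dir = (cos 75°, sin 75°) = (0.2588, 0.9659); from cell (2,4)
  next x-line at t=2.8978, next y-line at t=0.5280; Δt_x=3.8637, Δt_y=1.0353
    y: enter (2,5) at t=0.5280
    y: enter (2,6) at t=1.5633 ← occupied
  → r_2 = 1.5633
beam 3: φ=45°, α=120°
  dir = (cos 120°, sin 120°) = (-0.5000, 0.8660); from cell (2,4)
  next x-line at t=0.5000, next y-line at t=0.5889; Δt_x=2.0000, Δt_y=1.1547
    x: enter (1,4) at t=0.5000
    y: enter (1,5) at t=0.5889 ← occupied
  → r_3 = 0.5889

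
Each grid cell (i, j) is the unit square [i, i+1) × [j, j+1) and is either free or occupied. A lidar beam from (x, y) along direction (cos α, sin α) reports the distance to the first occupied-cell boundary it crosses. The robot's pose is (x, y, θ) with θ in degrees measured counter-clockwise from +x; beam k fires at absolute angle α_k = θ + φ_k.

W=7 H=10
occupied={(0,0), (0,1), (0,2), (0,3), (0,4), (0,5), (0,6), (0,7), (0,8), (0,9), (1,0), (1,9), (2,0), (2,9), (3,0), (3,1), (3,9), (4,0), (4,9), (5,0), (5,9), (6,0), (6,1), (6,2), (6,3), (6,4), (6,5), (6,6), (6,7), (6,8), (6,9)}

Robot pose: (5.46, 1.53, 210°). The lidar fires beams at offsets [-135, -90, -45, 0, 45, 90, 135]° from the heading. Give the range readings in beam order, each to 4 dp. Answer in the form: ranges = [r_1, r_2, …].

beam 1: φ=-135°, α=75°
  cosα=0.2588 sinα=0.9659 | (5,1) | tMaxX 2.0864 tMaxY 0.4866 | tΔX 3.8637 tΔY 1.0353
    t=0.4866 [y] (5,2)
    t=1.5219 [y] (5,3)
    t=2.0864 [x] (6,3) — stop
  → r_1 = 2.0864
beam 2: φ=-90°, α=120°
  cosα=-0.5000 sinα=0.8660 | (5,1) | tMaxX 0.9200 tMaxY 0.5427 | tΔX 2.0000 tΔY 1.1547
    t=0.5427 [y] (5,2)
    t=0.9200 [x] (4,2)
    t=1.6974 [y] (4,3)
    t=2.8521 [y] (4,4)
    t=2.9200 [x] (3,4)
    t=4.0068 [y] (3,5)
    t=4.9200 [x] (2,5)
    t=5.1615 [y] (2,6)
    t=6.3162 [y] (2,7)
    t=6.9200 [x] (1,7)
    t=7.4709 [y] (1,8)
    t=8.6256 [y] (1,9) — stop
  → r_2 = 8.6256
beam 3: φ=-45°, α=165°
  cosα=-0.9659 sinα=0.2588 | (5,1) | tMaxX 0.4762 tMaxY 1.8159 | tΔX 1.0353 tΔY 3.8637
    t=0.4762 [x] (4,1)
    t=1.5115 [x] (3,1) — stop
  → r_3 = 1.5115
beam 4: φ=0°, α=210°
  cosα=-0.8660 sinα=-0.5000 | (5,1) | tMaxX 0.5312 tMaxY 1.0600 | tΔX 1.1547 tΔY 2.0000
    t=0.5312 [x] (4,1)
    t=1.0600 [y] (4,0) — stop
  → r_4 = 1.0600
beam 5: φ=45°, α=255°
  cosα=-0.2588 sinα=-0.9659 | (5,1) | tMaxX 1.7773 tMaxY 0.5487 | tΔX 3.8637 tΔY 1.0353
    t=0.5487 [y] (5,0) — stop
  → r_5 = 0.5487
beam 6: φ=90°, α=300°
  cosα=0.5000 sinα=-0.8660 | (5,1) | tMaxX 1.0800 tMaxY 0.6120 | tΔX 2.0000 tΔY 1.1547
    t=0.6120 [y] (5,0) — stop
  → r_6 = 0.6120
beam 7: φ=135°, α=345°
  cosα=0.9659 sinα=-0.2588 | (5,1) | tMaxX 0.5590 tMaxY 2.0478 | tΔX 1.0353 tΔY 3.8637
    t=0.5590 [x] (6,1) — stop
  → r_7 = 0.5590

ranges = [2.0864, 8.6256, 1.5115, 1.0600, 0.5487, 0.6120, 0.5590]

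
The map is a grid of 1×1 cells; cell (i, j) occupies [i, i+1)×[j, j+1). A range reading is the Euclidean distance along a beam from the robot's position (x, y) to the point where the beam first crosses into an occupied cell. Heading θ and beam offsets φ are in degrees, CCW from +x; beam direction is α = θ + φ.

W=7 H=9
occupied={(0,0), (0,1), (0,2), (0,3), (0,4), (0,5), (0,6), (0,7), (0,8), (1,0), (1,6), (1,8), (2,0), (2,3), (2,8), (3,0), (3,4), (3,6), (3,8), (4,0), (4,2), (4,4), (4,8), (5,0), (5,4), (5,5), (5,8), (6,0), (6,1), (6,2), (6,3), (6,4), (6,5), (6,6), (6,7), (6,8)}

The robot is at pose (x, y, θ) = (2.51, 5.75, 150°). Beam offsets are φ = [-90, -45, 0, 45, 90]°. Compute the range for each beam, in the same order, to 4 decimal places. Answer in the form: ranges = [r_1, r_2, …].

beam 1: φ=-90°, α=60°
  direction (0.5000, 0.8660); cell (2,5); t to first gridline: x 0.9800, y 0.2887 (then +2.0000 / +1.1547)
    (2,6) via y @ 0.2887
    (3,6) via x @ 0.9800  # hit
  → r_1 = 0.9800
beam 2: φ=-45°, α=105°
  direction (-0.2588, 0.9659); cell (2,5); t to first gridline: x 1.9705, y 0.2588 (then +3.8637 / +1.0353)
    (2,6) via y @ 0.2588
    (2,7) via y @ 1.2941
    (1,7) via x @ 1.9705
    (1,8) via y @ 2.3294  # hit
  → r_2 = 2.3294
beam 3: φ=0°, α=150°
  direction (-0.8660, 0.5000); cell (2,5); t to first gridline: x 0.5889, y 0.5000 (then +1.1547 / +2.0000)
    (2,6) via y @ 0.5000
    (1,6) via x @ 0.5889  # hit
  → r_3 = 0.5889
beam 4: φ=45°, α=195°
  direction (-0.9659, -0.2588); cell (2,5); t to first gridline: x 0.5280, y 2.8978 (then +1.0353 / +3.8637)
    (1,5) via x @ 0.5280
    (0,5) via x @ 1.5633  # hit
  → r_4 = 1.5633
beam 5: φ=90°, α=240°
  direction (-0.5000, -0.8660); cell (2,5); t to first gridline: x 1.0200, y 0.8660 (then +2.0000 / +1.1547)
    (2,4) via y @ 0.8660
    (1,4) via x @ 1.0200
    (1,3) via y @ 2.0207
    (0,3) via x @ 3.0200  # hit
  → r_5 = 3.0200

ranges = [0.9800, 2.3294, 0.5889, 1.5633, 3.0200]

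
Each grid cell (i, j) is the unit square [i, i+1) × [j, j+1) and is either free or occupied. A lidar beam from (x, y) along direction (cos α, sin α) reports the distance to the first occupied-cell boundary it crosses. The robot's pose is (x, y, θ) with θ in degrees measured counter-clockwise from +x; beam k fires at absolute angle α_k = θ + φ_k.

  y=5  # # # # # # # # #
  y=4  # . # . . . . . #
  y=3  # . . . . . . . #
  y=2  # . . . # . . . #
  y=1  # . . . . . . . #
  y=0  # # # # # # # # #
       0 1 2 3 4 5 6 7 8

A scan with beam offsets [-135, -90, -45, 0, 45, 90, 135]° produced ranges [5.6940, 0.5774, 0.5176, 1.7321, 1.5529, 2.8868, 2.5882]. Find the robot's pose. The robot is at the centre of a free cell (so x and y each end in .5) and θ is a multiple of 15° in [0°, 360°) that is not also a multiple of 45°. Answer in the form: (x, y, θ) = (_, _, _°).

(x, y, θ) = (2.5, 3.5, 150°)

Candidates: 26 free-cell centres × 16 headings = 416 poses. Raycast each; keep the one whose scan matches to 4 dp.
  (5.5, 1.5, 330°): beam 1 = 1.9319 ≠ 5.6940 ✗
  (7.5, 4.5, 210°): beam 1 = 0.5176 ≠ 5.6940 ✗
  (2.5, 2.5, 240°): beam 1 = 1.5529 ≠ 5.6940 ✗
  (7.5, 4.5, 240°): beam 1 = 0.5176 ≠ 5.6940 ✗
  …
  (2.5, 3.5, 150°): r_1=5.6940, r_2=0.5774, r_3=0.5176, r_4=1.7321, r_5=1.5529, r_6=2.8868, r_7=2.5882 — all match ✓
No second candidate reproduces the full scan.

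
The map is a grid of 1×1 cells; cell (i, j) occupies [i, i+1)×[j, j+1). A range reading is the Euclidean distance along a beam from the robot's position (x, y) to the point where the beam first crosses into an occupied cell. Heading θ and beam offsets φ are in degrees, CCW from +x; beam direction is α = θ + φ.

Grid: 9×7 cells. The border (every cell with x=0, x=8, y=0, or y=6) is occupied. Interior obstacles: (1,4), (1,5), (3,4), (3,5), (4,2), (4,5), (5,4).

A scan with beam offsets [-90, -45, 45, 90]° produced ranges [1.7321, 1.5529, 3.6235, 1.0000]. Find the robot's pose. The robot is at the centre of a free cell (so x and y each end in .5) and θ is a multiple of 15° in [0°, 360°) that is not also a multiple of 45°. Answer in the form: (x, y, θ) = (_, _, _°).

Candidates: 28 free-cell centres × 16 headings = 448 poses. Raycast each; keep the one whose scan matches to 4 dp.
  (4.5, 1.5, 150°): beam 1 = 0.5774 ≠ 1.7321 ✗
  (5.5, 1.5, 285°): beam 1 = 1.9319 ≠ 1.7321 ✗
  (5.5, 3.5, 300°): beam 1 = 1.0000 ≠ 1.7321 ✗
  (3.5, 2.5, 120°): beam 1 = 0.5774 ≠ 1.7321 ✗
  (6.5, 4.5, 255°): beam 1 = 0.5176 ≠ 1.7321 ✗
  …
  (7.5, 4.5, 210°): r_1=1.7321, r_2=1.5529, r_3=3.6235, r_4=1.0000 — all match ✓
Only this pose fits every beam.

(x, y, θ) = (7.5, 4.5, 210°)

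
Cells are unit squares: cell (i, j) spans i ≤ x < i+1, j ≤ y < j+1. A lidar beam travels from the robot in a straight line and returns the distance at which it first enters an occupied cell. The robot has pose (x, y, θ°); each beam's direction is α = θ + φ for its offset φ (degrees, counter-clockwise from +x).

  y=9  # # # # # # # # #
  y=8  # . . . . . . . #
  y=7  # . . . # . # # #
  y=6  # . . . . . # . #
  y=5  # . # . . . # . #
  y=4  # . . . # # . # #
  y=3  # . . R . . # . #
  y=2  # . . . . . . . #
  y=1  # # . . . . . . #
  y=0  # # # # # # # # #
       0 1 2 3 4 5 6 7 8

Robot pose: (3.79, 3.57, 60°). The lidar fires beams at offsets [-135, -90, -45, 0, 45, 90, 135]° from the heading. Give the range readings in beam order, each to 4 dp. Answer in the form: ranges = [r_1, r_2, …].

ranges = [2.6607, 4.8613, 1.6614, 0.4965, 5.6215, 3.2216, 2.8884]

beam 1: φ=-135°, α=285°
  d=(0.2588,-0.9659)  start (3,3)  tX=0.8114 tY=0.5901  stride 1/|dx|=3.8637 1/|dy|=1.0353
    cross y-line → (3,2), t=0.5901
    cross x-line → (4,2), t=0.8114
    cross y-line → (4,1), t=1.6254
    cross y-line → (4,0), t=2.6607 (wall)
  → r_1 = 2.6607
beam 2: φ=-90°, α=330°
  d=(0.8660,-0.5000)  start (3,3)  tX=0.2425 tY=1.1400  stride 1/|dx|=1.1547 1/|dy|=2.0000
    cross x-line → (4,3), t=0.2425
    cross y-line → (4,2), t=1.1400
    cross x-line → (5,2), t=1.3972
    cross x-line → (6,2), t=2.5519
    cross y-line → (6,1), t=3.1400
    cross x-line → (7,1), t=3.7066
    cross x-line → (8,1), t=4.8613 (wall)
  → r_2 = 4.8613
beam 3: φ=-45°, α=15°
  d=(0.9659,0.2588)  start (3,3)  tX=0.2174 tY=1.6614  stride 1/|dx|=1.0353 1/|dy|=3.8637
    cross x-line → (4,3), t=0.2174
    cross x-line → (5,3), t=1.2527
    cross y-line → (5,4), t=1.6614 (wall)
  → r_3 = 1.6614
beam 4: φ=0°, α=60°
  d=(0.5000,0.8660)  start (3,3)  tX=0.4200 tY=0.4965  stride 1/|dx|=2.0000 1/|dy|=1.1547
    cross x-line → (4,3), t=0.4200
    cross y-line → (4,4), t=0.4965 (wall)
  → r_4 = 0.4965
beam 5: φ=45°, α=105°
  d=(-0.2588,0.9659)  start (3,3)  tX=3.0523 tY=0.4452  stride 1/|dx|=3.8637 1/|dy|=1.0353
    cross y-line → (3,4), t=0.4452
    cross y-line → (3,5), t=1.4804
    cross y-line → (3,6), t=2.5157
    cross x-line → (2,6), t=3.0523
    cross y-line → (2,7), t=3.5510
    cross y-line → (2,8), t=4.5863
    cross y-line → (2,9), t=5.6215 (wall)
  → r_5 = 5.6215
beam 6: φ=90°, α=150°
  d=(-0.8660,0.5000)  start (3,3)  tX=0.9122 tY=0.8600  stride 1/|dx|=1.1547 1/|dy|=2.0000
    cross y-line → (3,4), t=0.8600
    cross x-line → (2,4), t=0.9122
    cross x-line → (1,4), t=2.0669
    cross y-line → (1,5), t=2.8600
    cross x-line → (0,5), t=3.2216 (wall)
  → r_6 = 3.2216
beam 7: φ=135°, α=195°
  d=(-0.9659,-0.2588)  start (3,3)  tX=0.8179 tY=2.2023  stride 1/|dx|=1.0353 1/|dy|=3.8637
    cross x-line → (2,3), t=0.8179
    cross x-line → (1,3), t=1.8531
    cross y-line → (1,2), t=2.2023
    cross x-line → (0,2), t=2.8884 (wall)
  → r_7 = 2.8884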